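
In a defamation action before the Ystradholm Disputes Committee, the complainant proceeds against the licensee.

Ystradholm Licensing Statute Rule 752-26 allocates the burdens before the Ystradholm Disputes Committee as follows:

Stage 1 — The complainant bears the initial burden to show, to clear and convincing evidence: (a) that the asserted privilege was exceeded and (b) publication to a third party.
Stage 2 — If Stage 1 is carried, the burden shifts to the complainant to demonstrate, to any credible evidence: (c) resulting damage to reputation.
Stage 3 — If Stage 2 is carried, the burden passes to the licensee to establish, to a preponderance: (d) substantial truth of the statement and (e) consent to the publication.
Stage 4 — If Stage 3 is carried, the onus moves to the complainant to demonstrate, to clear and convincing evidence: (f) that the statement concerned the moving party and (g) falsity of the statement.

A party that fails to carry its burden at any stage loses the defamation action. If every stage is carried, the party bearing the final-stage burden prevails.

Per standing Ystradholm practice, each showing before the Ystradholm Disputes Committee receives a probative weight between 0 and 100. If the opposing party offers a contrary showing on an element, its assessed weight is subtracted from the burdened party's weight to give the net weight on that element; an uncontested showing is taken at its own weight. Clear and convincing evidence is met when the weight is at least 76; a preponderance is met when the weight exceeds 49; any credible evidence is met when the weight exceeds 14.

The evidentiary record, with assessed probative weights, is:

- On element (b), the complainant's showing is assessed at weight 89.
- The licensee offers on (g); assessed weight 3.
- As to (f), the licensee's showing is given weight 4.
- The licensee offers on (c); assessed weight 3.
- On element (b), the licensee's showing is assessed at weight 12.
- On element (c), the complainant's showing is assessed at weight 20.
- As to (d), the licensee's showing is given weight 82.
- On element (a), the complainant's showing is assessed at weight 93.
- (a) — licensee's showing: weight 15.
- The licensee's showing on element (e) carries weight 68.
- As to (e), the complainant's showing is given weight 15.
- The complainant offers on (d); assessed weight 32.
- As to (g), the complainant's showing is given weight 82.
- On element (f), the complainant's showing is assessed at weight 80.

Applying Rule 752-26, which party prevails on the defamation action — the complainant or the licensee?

complainant

At Stage 1 the complainant must meet clear and convincing evidence (weight is at least 76): on (a) the weight is 93 less the opposing 15 gives net 78, which does reach 76, so (a) meets the standard; on (b) the weight is 89 less the opposing 12 gives net 77, ≥ 76, so (b) meets the standard.
  Stage 1 is satisfied; the complainant continues to bear the burden.
At Stage 2 the complainant must meet any credible evidence (weight exceeds 14): on (c) the weight is 20 less the opposing 3 gives net 17, which does exceed 14, so (c) meets the standard.
  Stage 2 is satisfied; the onus moves to the licensee.
At Stage 3 the licensee must meet a preponderance (weight exceeds 49): on (d) the weight is 82 less the opposing 32 gives net 50, > 49, so (d) meets the standard; on (e) the weight is 68 less the opposing 15 gives net 53, > 49, so (e) meets the standard.
  Stage 3 carried; the burden shifts to the complainant.
At Stage 4 the complainant must meet clear and convincing evidence (weight is at least 76): on (f) the weight is 80 less the opposing 4 gives net 76, which does reach 76, so (f) meets the standard; on (g) the weight is 82 less the opposing 3 gives net 79, ≥ 76, so (g) meets the standard.
  Stage 4 carried; the final stage is satisfied.
All stages carried — the complainant prevails.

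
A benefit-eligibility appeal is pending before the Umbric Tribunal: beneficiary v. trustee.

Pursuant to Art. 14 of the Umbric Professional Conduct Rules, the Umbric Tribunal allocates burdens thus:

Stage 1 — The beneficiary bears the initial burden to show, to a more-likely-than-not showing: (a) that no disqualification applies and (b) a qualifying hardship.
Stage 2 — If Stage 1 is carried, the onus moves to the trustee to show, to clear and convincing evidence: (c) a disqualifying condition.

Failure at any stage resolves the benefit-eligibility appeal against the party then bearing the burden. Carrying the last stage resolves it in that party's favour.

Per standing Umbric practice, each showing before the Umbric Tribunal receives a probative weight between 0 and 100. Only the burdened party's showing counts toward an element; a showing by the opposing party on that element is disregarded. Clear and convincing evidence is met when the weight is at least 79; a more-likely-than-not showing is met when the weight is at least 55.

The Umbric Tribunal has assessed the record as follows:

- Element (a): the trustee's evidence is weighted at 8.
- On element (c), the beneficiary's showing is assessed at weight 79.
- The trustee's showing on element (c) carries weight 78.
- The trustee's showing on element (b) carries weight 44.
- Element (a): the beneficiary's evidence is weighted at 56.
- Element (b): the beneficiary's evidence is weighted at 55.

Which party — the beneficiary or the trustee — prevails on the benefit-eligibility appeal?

beneficiary

Stage 1 — burden on beneficiary; standard: a more-likely-than-not showing (weight is at least 55).
    (a): 56 (trustee's 8 disregarded) ≥ 55 [met]
    (b): 55 (trustee's 44 disregarded) ≥ 55 [met]
  Stage 1 carried; the burden shifts to the trustee.
Stage 2 — burden on trustee; standard: clear and convincing evidence (weight is at least 79).
    (c): 78 (beneficiary's 79 disregarded) < 79 [not met]
  Not every element is met, so the trustee fails to carry Stage 2.
The beneficiary prevails.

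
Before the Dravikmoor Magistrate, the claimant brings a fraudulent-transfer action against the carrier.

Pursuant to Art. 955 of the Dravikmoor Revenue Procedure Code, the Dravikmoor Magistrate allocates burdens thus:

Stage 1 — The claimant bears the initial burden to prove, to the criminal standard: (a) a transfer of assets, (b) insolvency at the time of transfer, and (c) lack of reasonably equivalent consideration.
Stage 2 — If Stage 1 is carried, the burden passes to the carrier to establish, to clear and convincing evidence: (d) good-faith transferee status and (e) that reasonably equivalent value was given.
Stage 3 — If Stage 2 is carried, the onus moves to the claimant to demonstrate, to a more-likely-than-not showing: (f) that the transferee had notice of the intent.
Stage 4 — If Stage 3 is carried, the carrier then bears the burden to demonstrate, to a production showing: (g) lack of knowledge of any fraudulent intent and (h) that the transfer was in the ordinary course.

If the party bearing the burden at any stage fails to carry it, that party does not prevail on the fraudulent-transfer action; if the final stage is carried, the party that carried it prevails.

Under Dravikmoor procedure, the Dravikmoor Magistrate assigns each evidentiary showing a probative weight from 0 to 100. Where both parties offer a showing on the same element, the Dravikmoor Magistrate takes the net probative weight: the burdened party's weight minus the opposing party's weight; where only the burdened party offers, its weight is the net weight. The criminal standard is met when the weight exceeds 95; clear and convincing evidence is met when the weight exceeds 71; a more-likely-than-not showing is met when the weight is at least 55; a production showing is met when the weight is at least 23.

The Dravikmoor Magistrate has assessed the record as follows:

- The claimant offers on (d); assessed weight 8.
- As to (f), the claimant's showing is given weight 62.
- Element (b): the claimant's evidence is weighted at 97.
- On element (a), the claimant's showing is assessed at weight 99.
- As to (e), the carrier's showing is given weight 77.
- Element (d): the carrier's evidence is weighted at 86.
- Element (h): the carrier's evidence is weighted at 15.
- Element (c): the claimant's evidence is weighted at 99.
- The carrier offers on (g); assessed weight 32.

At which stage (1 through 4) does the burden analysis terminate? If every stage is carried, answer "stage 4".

stage 4

Stage 1 (claimant, the criminal standard, weight exceeds 95): (a) 99 > 95 — meets; (b) 97 > 95 — meets; (c) 99 > 95 — meets.
  Stage 1 is satisfied; the onus moves to the carrier.
Stage 2 (carrier, clear and convincing evidence, weight exceeds 71): (d) net 86−8=78 > 71 — meets; (e) 77 > 71 — meets.
  Stage 2 carried; the burden shifts to the claimant.
Stage 3 (claimant, a more-likely-than-not showing, weight is at least 55): (f) 62 ≥ 55 — meets.
  The claimant carries Stage 3; the carrier now bears the burden.
Stage 4 (carrier, a production showing, weight is at least 23): (g) 32 ≥ 23 — meets; (h) 15 < 23 — fails.
  Stage 4 not carried; the carrier fails its burden.
So the claimant prevails.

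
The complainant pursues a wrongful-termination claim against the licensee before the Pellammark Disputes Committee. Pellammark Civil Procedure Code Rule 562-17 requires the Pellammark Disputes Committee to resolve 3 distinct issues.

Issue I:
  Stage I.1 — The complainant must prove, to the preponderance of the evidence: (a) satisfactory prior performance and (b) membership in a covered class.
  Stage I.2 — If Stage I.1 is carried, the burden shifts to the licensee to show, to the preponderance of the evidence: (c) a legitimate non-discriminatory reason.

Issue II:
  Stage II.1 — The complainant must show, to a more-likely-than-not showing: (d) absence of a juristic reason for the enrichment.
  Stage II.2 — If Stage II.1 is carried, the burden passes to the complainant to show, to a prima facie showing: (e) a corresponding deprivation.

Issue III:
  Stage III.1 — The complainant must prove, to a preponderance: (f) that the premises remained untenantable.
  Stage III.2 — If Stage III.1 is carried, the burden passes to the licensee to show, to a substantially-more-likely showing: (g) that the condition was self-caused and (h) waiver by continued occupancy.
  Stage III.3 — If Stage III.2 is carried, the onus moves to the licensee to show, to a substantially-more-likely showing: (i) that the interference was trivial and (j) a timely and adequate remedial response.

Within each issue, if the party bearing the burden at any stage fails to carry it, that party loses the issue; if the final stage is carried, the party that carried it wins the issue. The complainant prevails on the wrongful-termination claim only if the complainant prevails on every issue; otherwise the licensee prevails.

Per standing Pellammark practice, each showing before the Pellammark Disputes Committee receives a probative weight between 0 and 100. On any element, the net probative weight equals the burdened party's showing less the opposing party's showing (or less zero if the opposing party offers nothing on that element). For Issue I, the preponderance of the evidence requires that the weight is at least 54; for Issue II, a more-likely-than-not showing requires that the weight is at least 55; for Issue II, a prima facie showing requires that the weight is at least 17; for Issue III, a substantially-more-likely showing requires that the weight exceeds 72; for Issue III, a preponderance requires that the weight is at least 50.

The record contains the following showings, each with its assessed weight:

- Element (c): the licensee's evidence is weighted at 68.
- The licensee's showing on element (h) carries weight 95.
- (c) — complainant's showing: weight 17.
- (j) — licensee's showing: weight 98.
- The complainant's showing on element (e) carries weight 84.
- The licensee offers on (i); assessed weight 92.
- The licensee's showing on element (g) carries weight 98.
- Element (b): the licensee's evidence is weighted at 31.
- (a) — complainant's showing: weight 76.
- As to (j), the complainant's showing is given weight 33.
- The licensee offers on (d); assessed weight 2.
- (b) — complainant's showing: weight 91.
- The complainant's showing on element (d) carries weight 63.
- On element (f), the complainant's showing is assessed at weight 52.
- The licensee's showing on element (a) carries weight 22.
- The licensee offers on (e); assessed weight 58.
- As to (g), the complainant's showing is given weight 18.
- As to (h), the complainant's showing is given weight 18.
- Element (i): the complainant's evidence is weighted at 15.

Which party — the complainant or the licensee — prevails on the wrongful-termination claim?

— Issue I —
At Stage I.1 the complainant must meet the preponderance of the evidence (weight is at least 54): on (a) the weight is 76 less the opposing 22 gives net 54, ≥ 54, so (a) meets the standard; on (b) the weight is 91 less the opposing 31 gives net 60, ≥ 54, so (b) meets the standard.
  The complainant carries Stage I.1; the licensee now bears the burden.
At Stage I.2 the licensee must meet the preponderance of the evidence (weight is at least 54): on (c) the weight is 68 less the opposing 17 gives net 51, which does not reach 54, so (c) does not meet the standard.
  Stage I.2 not carried; the licensee fails its burden.
The analysis ends at Stage I.2; the complainant prevails on this issue.
— Issue II —
Stage II.1 (complainant, a more-likely-than-not showing, weight is at least 55): (d) net 63−2=61 ≥ 55 — meets.
  Stage II.1 carried; the burden remains with the complainant.
Stage II.2 (complainant, a prima facie showing, weight is at least 17): (e) net 84−58=26 ≥ 17 — meets.
  Stage II.2 carried; the final stage is satisfied.
With every stage satisfied, the complainant prevails on this issue.
— Issue III —
Stage III.1 — burden on complainant; standard: a preponderance (weight is at least 50).
    (f): 52 ≥ 50 [met]
  All elements met. The burden passes to the licensee.
Stage III.2 — burden on licensee; standard: a substantially-more-likely showing (weight exceeds 72).
    (g): 98 − 18 = 80 > 72 [met]
    (h): 95 − 18 = 77 > 72 [met]
  Stage III.2 carried; the burden remains with the licensee.
Stage III.3 — burden on licensee; standard: a substantially-more-likely showing (weight exceeds 72).
    (i): 92 − 15 = 77 > 72 [met]
    (j): 98 − 33 = 65 ≤ 72 [not met]
  Not every element is met, so the licensee fails to carry Stage III.3.
The analysis ends at Stage III.3; the complainant prevails on this issue.
Per-issue: Issue I → complainant; Issue II → complainant; Issue III → complainant. The complainant must prevail on every issue; overall, the complainant prevails.

complainant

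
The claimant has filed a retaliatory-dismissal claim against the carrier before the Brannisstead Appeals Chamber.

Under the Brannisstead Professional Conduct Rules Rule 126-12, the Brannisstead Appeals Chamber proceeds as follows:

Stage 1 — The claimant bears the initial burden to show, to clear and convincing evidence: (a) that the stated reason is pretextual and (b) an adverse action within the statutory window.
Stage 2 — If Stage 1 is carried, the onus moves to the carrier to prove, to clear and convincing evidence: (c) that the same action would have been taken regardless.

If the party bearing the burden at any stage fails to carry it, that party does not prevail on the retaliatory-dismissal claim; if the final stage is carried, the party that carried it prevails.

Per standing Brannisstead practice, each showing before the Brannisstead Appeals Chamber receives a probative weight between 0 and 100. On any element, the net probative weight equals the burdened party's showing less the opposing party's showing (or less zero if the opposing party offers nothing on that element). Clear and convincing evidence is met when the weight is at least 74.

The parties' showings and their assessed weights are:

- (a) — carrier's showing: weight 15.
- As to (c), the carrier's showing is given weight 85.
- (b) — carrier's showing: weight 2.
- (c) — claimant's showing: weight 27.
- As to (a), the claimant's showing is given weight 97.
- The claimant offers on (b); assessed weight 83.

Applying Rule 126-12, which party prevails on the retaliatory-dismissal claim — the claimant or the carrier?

Stage 1 — burden on claimant; standard: clear and convincing evidence (weight is at least 74).
    (a): 97 − 15 = 82 ≥ 74 [met]
    (b): 83 − 2 = 81 ≥ 74 [met]
  Stage 1 is satisfied; the onus moves to the carrier.
Stage 2 — burden on carrier; standard: clear and convincing evidence (weight is at least 74).
    (c): 85 − 27 = 58 < 74 [not met]
  Not every element is met, so the carrier fails to carry Stage 2.
The claimant prevails.

claimant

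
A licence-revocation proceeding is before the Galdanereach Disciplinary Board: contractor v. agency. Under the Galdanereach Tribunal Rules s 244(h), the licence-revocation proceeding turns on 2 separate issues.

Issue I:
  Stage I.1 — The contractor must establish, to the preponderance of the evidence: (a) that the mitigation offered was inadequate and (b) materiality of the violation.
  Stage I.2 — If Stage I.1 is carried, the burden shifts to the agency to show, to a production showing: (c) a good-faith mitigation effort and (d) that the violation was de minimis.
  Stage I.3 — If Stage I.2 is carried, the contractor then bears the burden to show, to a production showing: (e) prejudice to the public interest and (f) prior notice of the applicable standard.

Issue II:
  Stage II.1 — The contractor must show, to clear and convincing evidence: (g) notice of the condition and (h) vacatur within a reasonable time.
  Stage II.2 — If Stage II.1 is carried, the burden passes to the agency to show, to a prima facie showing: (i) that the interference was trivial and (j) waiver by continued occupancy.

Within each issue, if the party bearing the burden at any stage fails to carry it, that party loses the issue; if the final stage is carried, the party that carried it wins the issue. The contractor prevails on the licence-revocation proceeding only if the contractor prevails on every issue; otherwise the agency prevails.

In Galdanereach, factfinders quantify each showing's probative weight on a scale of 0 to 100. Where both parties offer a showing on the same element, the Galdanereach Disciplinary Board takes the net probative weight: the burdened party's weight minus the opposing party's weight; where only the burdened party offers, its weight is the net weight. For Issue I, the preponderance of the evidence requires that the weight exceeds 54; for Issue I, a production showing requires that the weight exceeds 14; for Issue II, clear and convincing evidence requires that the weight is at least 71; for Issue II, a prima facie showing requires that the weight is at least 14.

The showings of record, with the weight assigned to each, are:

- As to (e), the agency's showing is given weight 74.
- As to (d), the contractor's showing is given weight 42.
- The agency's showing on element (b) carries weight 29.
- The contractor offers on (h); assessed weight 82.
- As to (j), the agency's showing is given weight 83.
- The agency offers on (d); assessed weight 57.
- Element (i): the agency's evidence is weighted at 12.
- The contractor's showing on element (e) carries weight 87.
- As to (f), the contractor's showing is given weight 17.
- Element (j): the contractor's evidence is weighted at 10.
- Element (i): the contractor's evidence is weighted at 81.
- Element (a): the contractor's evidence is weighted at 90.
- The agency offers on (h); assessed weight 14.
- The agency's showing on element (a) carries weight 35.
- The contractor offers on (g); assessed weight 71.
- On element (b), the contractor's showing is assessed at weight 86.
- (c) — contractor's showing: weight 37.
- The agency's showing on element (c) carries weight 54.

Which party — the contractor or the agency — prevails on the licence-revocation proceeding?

— Issue I —
Stage I.1 — burden on contractor; standard: the preponderance of the evidence (weight exceeds 54).
    (a): 90 − 35 = 55 > 54 [met]
    (b): 86 − 29 = 57 > 54 [met]
  Stage I.1 is satisfied; the onus moves to the agency.
Stage I.2 — burden on agency; standard: a production showing (weight exceeds 14).
    (c): 54 − 37 = 17 > 14 [met]
    (d): 57 − 42 = 15 > 14 [met]
  Stage I.2 is satisfied; the onus moves to the contractor.
Stage I.3 — burden on contractor; standard: a production showing (weight exceeds 14).
    (e): 87 − 74 = 13 ≤ 14 [not met]
    (f): 17 > 14 [met]
  Stage I.3 not carried; the contractor fails its burden.
The analysis ends at Stage I.3; the agency prevails on this issue.
— Issue II —
At Stage II.1 the contractor must meet clear and convincing evidence (weight is at least 71): on (g) the weight is 71, ≥ 71, so (g) meets the standard; on (h) the weight is 82 less the opposing 14 gives net 68, which does not reach 71, so (h) does not meet the standard.
  The contractor does not carry Stage II.1.
The analysis ends at Stage II.1; the agency prevails on this issue.
Per-issue: Issue I → agency; Issue II → agency. The contractor must prevail on every issue; overall, the agency prevails.

agency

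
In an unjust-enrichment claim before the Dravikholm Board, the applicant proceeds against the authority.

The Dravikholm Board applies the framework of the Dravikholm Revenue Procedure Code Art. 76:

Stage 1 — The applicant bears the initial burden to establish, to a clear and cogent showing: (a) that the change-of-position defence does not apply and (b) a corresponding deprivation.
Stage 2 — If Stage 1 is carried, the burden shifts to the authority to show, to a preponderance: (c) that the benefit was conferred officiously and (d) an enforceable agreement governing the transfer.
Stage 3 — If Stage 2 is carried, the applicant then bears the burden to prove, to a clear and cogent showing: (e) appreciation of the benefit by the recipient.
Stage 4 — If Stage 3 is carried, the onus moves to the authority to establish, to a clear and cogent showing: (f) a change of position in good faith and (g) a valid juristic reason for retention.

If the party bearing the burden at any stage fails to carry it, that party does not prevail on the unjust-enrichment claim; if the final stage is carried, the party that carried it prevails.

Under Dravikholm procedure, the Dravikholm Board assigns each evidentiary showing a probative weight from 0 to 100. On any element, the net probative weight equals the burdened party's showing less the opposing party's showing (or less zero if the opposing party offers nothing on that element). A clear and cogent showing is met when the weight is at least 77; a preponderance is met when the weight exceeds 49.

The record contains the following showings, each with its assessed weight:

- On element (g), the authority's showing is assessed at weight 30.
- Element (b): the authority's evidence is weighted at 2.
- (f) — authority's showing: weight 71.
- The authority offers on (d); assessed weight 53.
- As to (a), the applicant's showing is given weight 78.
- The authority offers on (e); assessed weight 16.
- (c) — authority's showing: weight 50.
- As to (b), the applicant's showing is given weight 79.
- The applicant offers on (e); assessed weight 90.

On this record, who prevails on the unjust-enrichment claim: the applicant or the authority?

Stage 1 (applicant, a clear and cogent showing, weight is at least 77): (a) 78 ≥ 77 — meets; (b) net 79−2=77 ≥ 77 — meets.
  The applicant carries Stage 1; the authority now bears the burden.
Stage 2 (authority, a preponderance, weight exceeds 49): (c) 50 > 49 — meets; (d) 53 > 49 — meets.
  Stage 2 is satisfied; the onus moves to the applicant.
Stage 3 (applicant, a clear and cogent showing, weight is at least 77): (e) net 90−16=74 < 77 — fails.
  Stage 3 not carried; the applicant fails its burden.
So the authority prevails.

authority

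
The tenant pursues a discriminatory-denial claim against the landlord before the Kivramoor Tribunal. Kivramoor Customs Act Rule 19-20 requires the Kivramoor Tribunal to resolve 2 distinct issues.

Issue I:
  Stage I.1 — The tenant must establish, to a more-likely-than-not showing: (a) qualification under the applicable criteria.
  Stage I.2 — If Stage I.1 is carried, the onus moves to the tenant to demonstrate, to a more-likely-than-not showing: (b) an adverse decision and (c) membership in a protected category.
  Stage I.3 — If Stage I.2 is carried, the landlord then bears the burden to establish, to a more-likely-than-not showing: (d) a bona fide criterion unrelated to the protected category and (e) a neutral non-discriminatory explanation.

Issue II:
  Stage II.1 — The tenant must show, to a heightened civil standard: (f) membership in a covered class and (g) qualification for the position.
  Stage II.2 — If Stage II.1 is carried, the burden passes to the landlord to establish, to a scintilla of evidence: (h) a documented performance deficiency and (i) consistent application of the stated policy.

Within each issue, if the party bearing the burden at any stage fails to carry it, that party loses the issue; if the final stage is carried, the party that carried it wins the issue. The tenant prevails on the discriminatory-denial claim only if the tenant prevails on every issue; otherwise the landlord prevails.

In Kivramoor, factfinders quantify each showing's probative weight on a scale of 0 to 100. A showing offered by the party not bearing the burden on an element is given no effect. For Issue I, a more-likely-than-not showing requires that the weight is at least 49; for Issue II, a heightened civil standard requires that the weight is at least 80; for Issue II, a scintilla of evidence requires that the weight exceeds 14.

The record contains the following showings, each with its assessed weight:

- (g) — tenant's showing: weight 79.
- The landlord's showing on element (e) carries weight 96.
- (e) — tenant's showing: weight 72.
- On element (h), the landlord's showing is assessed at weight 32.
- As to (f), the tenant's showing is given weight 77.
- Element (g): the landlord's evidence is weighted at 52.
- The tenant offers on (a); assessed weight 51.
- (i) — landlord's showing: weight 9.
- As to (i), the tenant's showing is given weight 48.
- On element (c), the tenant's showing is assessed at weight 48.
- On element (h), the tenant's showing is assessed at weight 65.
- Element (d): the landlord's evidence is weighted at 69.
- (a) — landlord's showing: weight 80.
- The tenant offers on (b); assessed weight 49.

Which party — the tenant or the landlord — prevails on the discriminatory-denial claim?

landlord

— Issue I —
Stage I.1 (tenant, a more-likely-than-not showing, weight is at least 49): (a) 51 (landlord's 80 disregarded) ≥ 49 — meets.
  All elements met. The tenant retains the burden for Stage I.2.
Stage I.2 (tenant, a more-likely-than-not showing, weight is at least 49): (b) 49 ≥ 49 — meets; (c) 48 < 49 — fails.
  The tenant does not carry Stage I.2.
The landlord prevails on this issue.
— Issue II —
Stage II.1 — burden on tenant; standard: a heightened civil standard (weight is at least 80).
    (f): 77 < 80 [not met]
    (g): 79 (landlord's 52 disregarded) < 80 [not met]
  Stage II.1 not carried; the tenant fails its burden.
The analysis ends at Stage II.1; the landlord prevails on this issue.
Per-issue: Issue I → landlord; Issue II → landlord. The tenant must prevail on every issue; overall, the landlord prevails.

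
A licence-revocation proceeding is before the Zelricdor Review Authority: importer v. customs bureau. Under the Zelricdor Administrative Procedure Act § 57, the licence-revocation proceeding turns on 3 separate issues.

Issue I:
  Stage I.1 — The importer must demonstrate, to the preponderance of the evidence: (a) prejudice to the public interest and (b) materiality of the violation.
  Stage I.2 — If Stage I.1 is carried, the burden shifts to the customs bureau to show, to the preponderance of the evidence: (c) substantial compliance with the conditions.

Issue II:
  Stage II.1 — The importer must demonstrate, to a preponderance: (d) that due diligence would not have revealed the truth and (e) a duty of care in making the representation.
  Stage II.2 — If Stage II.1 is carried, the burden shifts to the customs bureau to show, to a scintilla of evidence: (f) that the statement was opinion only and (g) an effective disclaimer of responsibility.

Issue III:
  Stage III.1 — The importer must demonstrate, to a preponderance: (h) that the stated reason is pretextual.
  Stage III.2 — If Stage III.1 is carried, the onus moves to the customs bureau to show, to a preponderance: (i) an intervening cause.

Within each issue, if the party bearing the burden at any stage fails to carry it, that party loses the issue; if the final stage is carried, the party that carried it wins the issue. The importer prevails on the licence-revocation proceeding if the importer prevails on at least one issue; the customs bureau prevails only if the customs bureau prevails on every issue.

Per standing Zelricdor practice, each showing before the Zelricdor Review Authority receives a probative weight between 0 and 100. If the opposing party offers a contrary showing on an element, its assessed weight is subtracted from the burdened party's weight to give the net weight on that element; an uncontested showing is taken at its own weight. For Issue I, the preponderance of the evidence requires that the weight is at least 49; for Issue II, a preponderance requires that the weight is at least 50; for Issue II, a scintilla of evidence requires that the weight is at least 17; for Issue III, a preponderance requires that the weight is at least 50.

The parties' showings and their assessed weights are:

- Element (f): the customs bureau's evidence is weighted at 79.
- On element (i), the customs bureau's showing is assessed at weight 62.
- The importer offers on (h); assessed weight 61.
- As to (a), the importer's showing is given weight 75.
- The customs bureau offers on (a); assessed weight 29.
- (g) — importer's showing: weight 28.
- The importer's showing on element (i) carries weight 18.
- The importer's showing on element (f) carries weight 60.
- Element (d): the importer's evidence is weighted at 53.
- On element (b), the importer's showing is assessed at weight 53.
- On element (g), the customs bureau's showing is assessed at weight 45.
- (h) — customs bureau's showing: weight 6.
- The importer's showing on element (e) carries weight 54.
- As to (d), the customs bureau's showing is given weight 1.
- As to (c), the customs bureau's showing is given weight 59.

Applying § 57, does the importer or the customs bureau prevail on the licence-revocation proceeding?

importer

— Issue I —
Stage I.1 (importer, the preponderance of the evidence, weight is at least 49): (a) net 75−29=46 < 49 — fails; (b) 53 ≥ 49 — meets.
  Stage I.1 not carried; the importer fails its burden.
So the customs bureau prevails on this issue.
— Issue II —
At Stage II.1 the importer must meet a preponderance (weight is at least 50): on (d) the weight is 53 less the opposing 1 gives net 52, which does reach 50, so (d) meets the standard; on (e) the weight is 54, which does reach 50, so (e) meets the standard.
  All elements met. The burden passes to the customs bureau.
At Stage II.2 the customs bureau must meet a scintilla of evidence (weight is at least 17): on (f) the weight is 79 less the opposing 60 gives net 19, which does reach 17, so (f) meets the standard; on (g) the weight is 45 less the opposing 28 gives net 17, which does reach 17, so (g) meets the standard.
  The customs bureau carries the last stage.
Every stage carried; the customs bureau prevails on this issue.
— Issue III —
Stage III.1 — burden on importer; standard: a preponderance (weight is at least 50).
    (h): 61 − 6 = 55 ≥ 50 [met]
  The importer carries Stage III.1; the customs bureau now bears the burden.
Stage III.2 — burden on customs bureau; standard: a preponderance (weight is at least 50).
    (i): 62 − 18 = 44 < 50 [not met]
  Stage III.2 not carried; the customs bureau fails its burden.
The importer prevails on this issue.
Per-issue: Issue I → customs bureau; Issue II → customs bureau; Issue III → importer. The importer must prevail on at least one issue; overall, the importer prevails.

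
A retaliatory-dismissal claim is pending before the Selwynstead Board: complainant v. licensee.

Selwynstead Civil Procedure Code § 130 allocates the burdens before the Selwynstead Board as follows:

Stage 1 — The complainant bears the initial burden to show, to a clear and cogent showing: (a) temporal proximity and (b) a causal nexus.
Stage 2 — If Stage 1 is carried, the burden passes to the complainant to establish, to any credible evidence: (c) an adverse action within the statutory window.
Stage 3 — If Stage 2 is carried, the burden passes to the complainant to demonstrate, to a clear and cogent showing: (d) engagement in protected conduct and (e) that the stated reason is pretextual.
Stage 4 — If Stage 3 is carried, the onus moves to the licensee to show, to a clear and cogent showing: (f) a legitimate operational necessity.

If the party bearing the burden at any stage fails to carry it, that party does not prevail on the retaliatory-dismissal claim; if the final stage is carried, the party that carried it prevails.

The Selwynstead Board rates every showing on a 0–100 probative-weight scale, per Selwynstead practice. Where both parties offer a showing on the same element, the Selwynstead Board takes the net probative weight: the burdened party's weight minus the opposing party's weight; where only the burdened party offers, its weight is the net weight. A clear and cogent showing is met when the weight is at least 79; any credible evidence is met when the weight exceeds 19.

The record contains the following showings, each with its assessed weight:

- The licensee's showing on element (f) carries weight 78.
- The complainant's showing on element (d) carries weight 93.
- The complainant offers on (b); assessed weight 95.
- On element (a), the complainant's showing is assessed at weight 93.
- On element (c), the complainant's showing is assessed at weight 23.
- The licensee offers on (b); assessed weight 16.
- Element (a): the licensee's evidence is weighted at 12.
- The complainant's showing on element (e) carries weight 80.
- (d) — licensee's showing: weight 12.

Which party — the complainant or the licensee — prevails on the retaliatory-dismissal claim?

complainant

At Stage 1 the complainant must meet a clear and cogent showing (weight is at least 79): on (a) the weight is 93 less the opposing 12 gives net 81, ≥ 79, so (a) meets the standard; on (b) the weight is 95 less the opposing 16 gives net 79, ≥ 79, so (b) meets the standard.
  All elements met. The complainant retains the burden for Stage 2.
At Stage 2 the complainant must meet any credible evidence (weight exceeds 19): on (c) the weight is 23, > 19, so (c) meets the standard.
  Stage 2 carried; the burden remains with the complainant.
At Stage 3 the complainant must meet a clear and cogent showing (weight is at least 79): on (d) the weight is 93 less the opposing 12 gives net 81, ≥ 79, so (d) meets the standard; on (e) the weight is 80, which does reach 79, so (e) meets the standard.
  The complainant carries Stage 3; the licensee now bears the burden.
At Stage 4 the licensee must meet a clear and cogent showing (weight is at least 79): on (f) the weight is 78, which does not reach 79, so (f) does not meet the standard.
  Not every element is met, so the licensee fails to carry Stage 4.
The analysis ends at Stage 4; the complainant prevails.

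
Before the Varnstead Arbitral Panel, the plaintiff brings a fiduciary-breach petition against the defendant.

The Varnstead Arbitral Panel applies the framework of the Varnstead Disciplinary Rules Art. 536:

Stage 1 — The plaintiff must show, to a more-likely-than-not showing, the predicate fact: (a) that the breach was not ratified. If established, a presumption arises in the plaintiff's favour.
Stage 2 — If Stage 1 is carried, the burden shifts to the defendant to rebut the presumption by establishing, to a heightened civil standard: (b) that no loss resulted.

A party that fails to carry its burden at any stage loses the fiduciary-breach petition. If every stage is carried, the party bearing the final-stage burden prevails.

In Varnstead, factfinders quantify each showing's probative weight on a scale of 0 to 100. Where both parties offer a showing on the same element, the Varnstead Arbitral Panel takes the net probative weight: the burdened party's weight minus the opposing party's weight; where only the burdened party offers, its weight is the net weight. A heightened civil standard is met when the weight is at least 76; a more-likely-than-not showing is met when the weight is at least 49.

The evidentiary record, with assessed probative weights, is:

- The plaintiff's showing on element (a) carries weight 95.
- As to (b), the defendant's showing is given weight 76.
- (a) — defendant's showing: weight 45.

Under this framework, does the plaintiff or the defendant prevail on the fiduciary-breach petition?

Stage 1 (plaintiff, a more-likely-than-not showing, weight is at least 49): (a) net 95−45=50 ≥ 49 — meets.
  Stage 1 is satisfied; the onus moves to the defendant.
Stage 2 (defendant, a heightened civil standard, weight is at least 76): (b) 76 ≥ 76 — meets.
  The defendant carries the last stage.
All stages carried — the defendant prevails.

defendant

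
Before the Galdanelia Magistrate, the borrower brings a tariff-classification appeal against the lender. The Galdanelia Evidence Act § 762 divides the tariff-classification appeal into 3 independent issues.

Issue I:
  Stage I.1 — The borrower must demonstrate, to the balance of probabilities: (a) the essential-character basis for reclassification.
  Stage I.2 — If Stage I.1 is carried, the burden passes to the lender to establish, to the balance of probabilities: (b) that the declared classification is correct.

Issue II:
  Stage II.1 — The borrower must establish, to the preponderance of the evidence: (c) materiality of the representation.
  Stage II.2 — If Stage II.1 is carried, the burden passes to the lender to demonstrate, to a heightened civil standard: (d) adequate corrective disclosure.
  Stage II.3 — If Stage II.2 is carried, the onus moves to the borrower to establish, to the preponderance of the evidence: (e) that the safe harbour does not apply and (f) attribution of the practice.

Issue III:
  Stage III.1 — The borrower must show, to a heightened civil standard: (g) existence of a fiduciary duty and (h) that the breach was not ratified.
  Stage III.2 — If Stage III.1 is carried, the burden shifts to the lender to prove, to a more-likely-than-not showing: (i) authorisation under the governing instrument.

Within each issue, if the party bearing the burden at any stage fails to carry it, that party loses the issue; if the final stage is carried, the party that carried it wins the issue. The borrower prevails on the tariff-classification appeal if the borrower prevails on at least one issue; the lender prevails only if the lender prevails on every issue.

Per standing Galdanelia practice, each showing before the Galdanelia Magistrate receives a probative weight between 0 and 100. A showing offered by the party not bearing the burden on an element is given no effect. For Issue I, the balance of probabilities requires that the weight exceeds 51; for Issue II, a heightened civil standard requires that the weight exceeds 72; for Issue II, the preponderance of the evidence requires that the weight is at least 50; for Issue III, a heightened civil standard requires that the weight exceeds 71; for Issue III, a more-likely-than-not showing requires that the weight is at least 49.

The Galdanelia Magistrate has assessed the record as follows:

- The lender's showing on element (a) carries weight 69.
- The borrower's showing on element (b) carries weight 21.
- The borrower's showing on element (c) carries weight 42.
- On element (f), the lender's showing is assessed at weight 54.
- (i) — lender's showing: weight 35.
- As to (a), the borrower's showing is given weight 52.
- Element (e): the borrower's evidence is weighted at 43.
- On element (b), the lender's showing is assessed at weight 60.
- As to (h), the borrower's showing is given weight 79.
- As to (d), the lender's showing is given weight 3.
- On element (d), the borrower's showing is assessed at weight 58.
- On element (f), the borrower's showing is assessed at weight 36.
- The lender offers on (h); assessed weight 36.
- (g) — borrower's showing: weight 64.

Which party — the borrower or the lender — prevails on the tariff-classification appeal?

— Issue I —
At Stage I.1 the borrower must meet the balance of probabilities (weight exceeds 51): on (a) the weight is 52 (the lender's 69 is given no effect), > 51, so (a) meets the standard.
  Stage I.1 is satisfied; the onus moves to the lender.
At Stage I.2 the lender must meet the balance of probabilities (weight exceeds 51): on (b) the weight is 60 (the borrower's 21 is given no effect), which does exceed 51, so (b) meets the standard.
  All elements met at the final stage.
Every stage carried; the lender prevails on this issue.
— Issue II —
Stage II.1 (borrower, the preponderance of the evidence, weight is at least 50): (c) 42 < 50 — fails.
  Not every element is met, so the borrower fails to carry Stage II.1.
The analysis ends at Stage II.1; the lender prevails on this issue.
— Issue III —
Stage III.1 (borrower, a heightened civil standard, weight exceeds 71): (g) 64 ≤ 71 — fails; (h) 79 (lender's 36 disregarded) > 71 — meets.
  The borrower does not carry Stage III.1.
The lender prevails on this issue.
Per-issue: Issue I → lender; Issue II → lender; Issue III → lender. The borrower must prevail on at least one issue; overall, the lender prevails.

lender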